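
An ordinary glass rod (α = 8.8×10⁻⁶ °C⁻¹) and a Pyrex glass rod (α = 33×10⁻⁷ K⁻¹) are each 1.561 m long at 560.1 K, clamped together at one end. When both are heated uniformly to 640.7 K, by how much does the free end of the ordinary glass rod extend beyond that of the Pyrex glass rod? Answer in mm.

ΔT = 80.6 K
ordinary glass: ΔL = 8.8×10⁻⁶ × 1.561 m × 80.6 = 1.1072×10⁻³ m = 1.1072 mm
Pyrex glass: ΔL = 33×10⁻⁷ × 1.561 m × 80.6 = 4.1519×10⁻⁴ m = 0.41519 mm
difference = 1.1072 − 0.41519 = 0.69201 mm

0.692 mm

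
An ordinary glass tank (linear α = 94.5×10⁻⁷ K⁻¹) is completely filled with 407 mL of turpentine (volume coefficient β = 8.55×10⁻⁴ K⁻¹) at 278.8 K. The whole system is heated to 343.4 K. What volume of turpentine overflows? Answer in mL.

21.7 mL

The tank also expands: β_container ≈ 3α = 2.835×10⁻⁵ /K
Net overflow = V₀(β_liq − 3α_cont)ΔT
β − 3α = 8.55×10⁻⁴ − 2.835×10⁻⁵ = 8.2665×10⁻⁴ /K; ΔT = 64.6 K
ΔV = 407 × 8.2665×10⁻⁴ × 64.6 = 21.7 mL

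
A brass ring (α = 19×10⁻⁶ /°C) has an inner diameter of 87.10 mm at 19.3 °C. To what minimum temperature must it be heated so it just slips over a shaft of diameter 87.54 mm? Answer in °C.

T = 285 °C

Required Δd = 87.54 − 87.10 = 0.44 mm
Δd = αd₀ΔT ⇒ ΔT = Δd/(αd₀) = 0.44 / (19×10⁻⁶ × 87.10) = 265.88 K
T_min = 19.3 + 265.88 = 285.18 °C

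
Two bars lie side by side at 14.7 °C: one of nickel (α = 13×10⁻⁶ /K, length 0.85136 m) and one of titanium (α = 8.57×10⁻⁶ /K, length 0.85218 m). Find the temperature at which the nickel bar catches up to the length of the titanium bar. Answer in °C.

L₁(1 + α₁ΔT) = L₂(1 + α₂ΔT) ⇒ ΔT = (L₂ − L₁)/(α₁L₁ − α₂L₂)
L₂ − L₁ = 0.85218 − 0.85136 = 8.20×10⁻⁴ m
α₁L₁ − α₂L₂ = 13×10⁻⁶×0.85136 − 8.57×10⁻⁶×0.85218 = 3.7644974×10⁻⁶ m/K
ΔT = 8.20×10⁻⁴ / 3.7644974×10⁻⁶ = 217.825 K
T = 14.7 + 217.825 = 232.525 °C

T = 232.5 °C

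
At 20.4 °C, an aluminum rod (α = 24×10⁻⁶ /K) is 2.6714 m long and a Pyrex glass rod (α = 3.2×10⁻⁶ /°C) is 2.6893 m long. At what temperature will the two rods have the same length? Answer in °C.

T = 342.9 °C

Equal length when α₁L₁ΔT − α₂L₂ΔT = L₂ − L₁ = 1.79×10⁻² m
α₁L₁ = 6.41136×10⁻⁵, α₂L₂ = 8.60576×10⁻⁶ → Δ(αL) = 5.550784×10⁻⁵ m/K
ΔT = 1.79×10⁻² / 5.550784×10⁻⁵ = 322.477 K, so T = 20.4 + 322.477 = 342.877 °C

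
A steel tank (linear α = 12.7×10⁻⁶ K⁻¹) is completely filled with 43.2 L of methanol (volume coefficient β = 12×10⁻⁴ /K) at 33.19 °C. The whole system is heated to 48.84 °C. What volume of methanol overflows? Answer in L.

0.786 L

The tank also expands: β_container ≈ 3α = 3.81×10⁻⁵ /K
Net overflow = V₀(β_liq − 3α_cont)ΔT
β − 3α = 1.20×10⁻³ − 3.81×10⁻⁵ = 1.1619×10⁻³ /K; ΔT = 15.65 K
ΔV = 43.2 × 1.1619×10⁻³ × 15.65 = 0.786 L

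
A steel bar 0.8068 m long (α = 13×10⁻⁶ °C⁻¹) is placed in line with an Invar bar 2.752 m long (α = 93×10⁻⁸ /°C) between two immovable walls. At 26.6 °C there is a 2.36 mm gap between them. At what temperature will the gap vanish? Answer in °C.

α₁L₁ = 1.04884×10⁻⁵ m/K, α₂L₂ = 2.55936×10⁻⁶ m/K → total 1.304776×10⁻⁵ m/K
ΔT = g/(α₁L₁+α₂L₂) = 2.36×10⁻³ / 1.304776×10⁻⁵ = 180.87 K
T = 26.6 + 180.87 = 207.47 °C

T = 207 °C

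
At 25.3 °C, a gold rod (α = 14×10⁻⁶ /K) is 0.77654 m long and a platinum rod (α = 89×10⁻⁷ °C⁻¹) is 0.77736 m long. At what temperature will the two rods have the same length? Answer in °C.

L₁(1 + α₁ΔT) = L₂(1 + α₂ΔT) ⇒ ΔT = (L₂ − L₁)/(α₁L₁ − α₂L₂)
L₂ − L₁ = 0.77736 − 0.77654 = 8.20×10⁻⁴ m
α₁L₁ − α₂L₂ = 14×10⁻⁶×0.77654 − 89×10⁻⁷×0.77736 = 3.953056×10⁻⁶ m/K
ΔT = 8.20×10⁻⁴ / 3.953056×10⁻⁶ = 207.434 K
T = 25.3 + 207.434 = 232.734 °C

T = 232.7 °C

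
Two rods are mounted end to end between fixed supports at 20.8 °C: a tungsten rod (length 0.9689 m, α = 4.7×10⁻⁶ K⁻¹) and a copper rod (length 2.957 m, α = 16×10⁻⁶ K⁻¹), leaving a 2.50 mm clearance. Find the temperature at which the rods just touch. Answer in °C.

α₁L₁ = 4.55383×10⁻⁶ m/K, α₂L₂ = 4.7312×10⁻⁵ m/K → total 5.186583×10⁻⁵ m/K
ΔT = g/(α₁L₁+α₂L₂) = 2.50×10⁻³ / 5.186583×10⁻⁵ = 48.201 K
T = 20.8 + 48.201 = 69.001 °C

T = 69.0 °C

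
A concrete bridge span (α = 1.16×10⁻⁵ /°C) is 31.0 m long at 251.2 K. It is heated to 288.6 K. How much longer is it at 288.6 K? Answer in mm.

|ΔT| = |288.6 − 251.2| = 37.4 K
ΔL = αL₀ΔT = (1.16×10⁻⁵)(31.0)(37.4) = 1.34×10⁻² m

ΔL = 13.4 mm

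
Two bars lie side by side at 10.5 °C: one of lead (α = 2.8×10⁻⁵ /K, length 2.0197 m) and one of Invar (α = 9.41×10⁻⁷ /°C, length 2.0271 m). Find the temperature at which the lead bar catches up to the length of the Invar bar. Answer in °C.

Equal length when α₁L₁ΔT − α₂L₂ΔT = L₂ − L₁ = 7.40×10⁻³ m
α₁L₁ = 5.65516×10⁻⁵, α₂L₂ = 1.9075011×10⁻⁶ → Δ(αL) = 5.46440989×10⁻⁵ m/K
ΔT = 7.40×10⁻³ / 5.46440989×10⁻⁵ = 135.422 K, so T = 10.5 + 135.422 = 145.922 °C

T = 145.9 °C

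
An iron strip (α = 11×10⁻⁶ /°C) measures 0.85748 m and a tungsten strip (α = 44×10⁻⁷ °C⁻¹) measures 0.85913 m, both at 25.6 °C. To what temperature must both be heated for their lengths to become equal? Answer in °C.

T = 317.5 °C

L₁(1 + α₁ΔT) = L₂(1 + α₂ΔT) ⇒ ΔT = (L₂ − L₁)/(α₁L₁ − α₂L₂)
L₂ − L₁ = 0.85913 − 0.85748 = 1.65×10⁻³ m
α₁L₁ − α₂L₂ = 11×10⁻⁶×0.85748 − 44×10⁻⁷×0.85913 = 5.652108×10⁻⁶ m/K
ΔT = 1.65×10⁻³ / 5.652108×10⁻⁶ = 291.926 K
T = 25.6 + 291.926 = 317.526 °C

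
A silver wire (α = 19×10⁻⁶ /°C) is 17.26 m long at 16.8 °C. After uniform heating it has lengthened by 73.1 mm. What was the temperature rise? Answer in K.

ΔL = αL₀ΔT ⇒ ΔT = ΔL / (αL₀)
ΔT = 73.1×10⁻³ m / (19×10⁻⁶ × 17.26 m) = 222.91 K

ΔT = 223 K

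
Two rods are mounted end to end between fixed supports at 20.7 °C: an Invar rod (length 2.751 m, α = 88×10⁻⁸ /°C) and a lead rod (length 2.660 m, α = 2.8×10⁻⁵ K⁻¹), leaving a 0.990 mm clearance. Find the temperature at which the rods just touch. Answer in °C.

T = 33.6 °C

α₁L₁ = 2.42088×10⁻⁶ m/K, α₂L₂ = 7.448×10⁻⁵ m/K → total 7.690088×10⁻⁵ m/K
ΔT = g/(α₁L₁+α₂L₂) = 9.90×10⁻⁴ / 7.690088×10⁻⁵ = 12.874 K
T = 20.7 + 12.874 = 33.574 °C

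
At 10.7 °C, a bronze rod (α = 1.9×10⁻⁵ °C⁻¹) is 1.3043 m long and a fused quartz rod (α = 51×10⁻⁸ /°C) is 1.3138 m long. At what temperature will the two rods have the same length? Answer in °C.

T = 404.7 °C

Equal length when α₁L₁ΔT − α₂L₂ΔT = L₂ − L₁ = 9.50×10⁻³ m
α₁L₁ = 2.47817×10⁻⁵, α₂L₂ = 6.70038×10⁻⁷ → Δ(αL) = 2.4111662×10⁻⁵ m/K
ΔT = 9.50×10⁻³ / 2.4111662×10⁻⁵ = 394.000 K, so T = 10.7 + 394.000 = 404.700 °C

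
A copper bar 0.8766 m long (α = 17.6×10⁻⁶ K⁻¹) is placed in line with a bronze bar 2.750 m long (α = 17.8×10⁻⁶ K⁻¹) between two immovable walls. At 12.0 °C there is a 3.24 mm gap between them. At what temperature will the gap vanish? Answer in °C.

Gap closes when ΔL₁ + ΔL₂ = 3.24 mm = 3.24×10⁻³ m
(α₁L₁ + α₂L₂)ΔT = g
α₁L₁ + α₂L₂ = 17.6×10⁻⁶×0.8766 + 17.8×10⁻⁶×2.750 = 6.437816×10⁻⁵ m/K
ΔT = 3.24×10⁻³ / 6.437816×10⁻⁵ = 50.328 K
T = 12.0 + 50.328 = 62.328 °C

T = 62.3 °C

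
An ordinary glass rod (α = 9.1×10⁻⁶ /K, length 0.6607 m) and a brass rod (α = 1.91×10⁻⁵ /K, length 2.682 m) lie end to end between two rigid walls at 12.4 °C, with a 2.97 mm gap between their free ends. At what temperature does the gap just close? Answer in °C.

T = 64.3 °C

α₁L₁ = 6.01237×10⁻⁶ m/K, α₂L₂ = 5.12262×10⁻⁵ m/K → total 5.723857×10⁻⁵ m/K
ΔT = g/(α₁L₁+α₂L₂) = 2.97×10⁻³ / 5.723857×10⁻⁵ = 51.888 K
T = 12.4 + 51.888 = 64.288 °C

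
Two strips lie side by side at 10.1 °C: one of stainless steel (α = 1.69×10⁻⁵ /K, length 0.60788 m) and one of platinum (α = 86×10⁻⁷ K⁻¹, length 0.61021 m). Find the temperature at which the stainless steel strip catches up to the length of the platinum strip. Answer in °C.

L₁(1 + α₁ΔT) = L₂(1 + α₂ΔT) ⇒ ΔT = (L₂ − L₁)/(α₁L₁ − α₂L₂)
L₂ − L₁ = 0.61021 − 0.60788 = 2.33×10⁻³ m
α₁L₁ − α₂L₂ = 1.69×10⁻⁵×0.60788 − 86×10⁻⁷×0.61021 = 5.025366×10⁻⁶ m/K
ΔT = 2.33×10⁻³ / 5.025366×10⁻⁶ = 463.648 K
T = 10.1 + 463.648 = 473.748 °C

T = 473.7 °C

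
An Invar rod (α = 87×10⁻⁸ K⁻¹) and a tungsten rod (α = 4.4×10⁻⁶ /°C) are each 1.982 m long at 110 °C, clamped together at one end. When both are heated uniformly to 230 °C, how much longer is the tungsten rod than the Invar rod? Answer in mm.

ΔT = 120 K
Invar: ΔL = 87×10⁻⁸ × 1.982 m × 120 = 2.0692×10⁻⁴ m = 0.20692 mm
tungsten: ΔL = 4.4×10⁻⁶ × 1.982 m × 120 = 1.0465×10⁻³ m = 1.0465 mm
difference = 1.0465 − 0.20692 = 0.83958 mm

0.840 mm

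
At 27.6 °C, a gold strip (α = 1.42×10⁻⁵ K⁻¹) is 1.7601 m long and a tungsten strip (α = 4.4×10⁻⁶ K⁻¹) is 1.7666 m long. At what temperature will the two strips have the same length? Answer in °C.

Equal length when α₁L₁ΔT − α₂L₂ΔT = L₂ − L₁ = 6.50×10⁻³ m
α₁L₁ = 2.499342×10⁻⁵, α₂L₂ = 7.77304×10⁻⁶ → Δ(αL) = 1.722038×10⁻⁵ m/K
ΔT = 6.50×10⁻³ / 1.722038×10⁻⁵ = 377.460 K, so T = 27.6 + 377.460 = 405.060 °C

T = 405.1 °C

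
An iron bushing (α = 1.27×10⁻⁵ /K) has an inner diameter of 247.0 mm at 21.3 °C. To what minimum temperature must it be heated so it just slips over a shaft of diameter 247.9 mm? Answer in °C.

T = 308 °C

Required Δd = 247.9 − 247.0 = 0.9 mm
Δd = αd₀ΔT ⇒ ΔT = Δd/(αd₀) = 0.9 / (1.27×10⁻⁵ × 247.0) = 286.91 K
T_min = 21.3 + 286.91 = 308.21 °C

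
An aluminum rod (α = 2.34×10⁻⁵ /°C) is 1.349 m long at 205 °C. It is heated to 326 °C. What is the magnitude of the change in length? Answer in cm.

ΔL = 0.382 cm

|ΔT| = |326 − 205| = 121 K
ΔL = αL₀ΔT = (2.34×10⁻⁵)(1.349)(121) = 3.82×10⁻³ m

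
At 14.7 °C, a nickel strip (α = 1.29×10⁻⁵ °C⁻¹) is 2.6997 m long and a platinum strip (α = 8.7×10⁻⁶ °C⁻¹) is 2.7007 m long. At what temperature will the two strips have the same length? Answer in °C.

T = 103.0 °C

Equal length when α₁L₁ΔT − α₂L₂ΔT = L₂ − L₁ = 1.00×10⁻³ m
α₁L₁ = 3.482613×10⁻⁵, α₂L₂ = 2.349609×10⁻⁵ → Δ(αL) = 1.133004×10⁻⁵ m/K
ΔT = 1.00×10⁻³ / 1.133004×10⁻⁵ = 88.261 K, so T = 14.7 + 88.261 = 102.961 °C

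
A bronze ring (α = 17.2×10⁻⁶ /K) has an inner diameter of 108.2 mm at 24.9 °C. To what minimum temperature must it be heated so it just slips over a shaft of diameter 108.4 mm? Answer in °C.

Required Δd = 108.4 − 108.2 = 0.2 mm
Δd = αd₀ΔT ⇒ ΔT = Δd/(αd₀) = 0.2 / (17.2×10⁻⁶ × 108.2) = 107.47 K
T_min = 24.9 + 107.47 = 132.37 °C

T = 132 °C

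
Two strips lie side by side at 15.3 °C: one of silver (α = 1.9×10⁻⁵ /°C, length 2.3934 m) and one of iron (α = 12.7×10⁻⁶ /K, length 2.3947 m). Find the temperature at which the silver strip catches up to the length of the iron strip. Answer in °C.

L₁(1 + α₁ΔT) = L₂(1 + α₂ΔT) ⇒ ΔT = (L₂ − L₁)/(α₁L₁ − α₂L₂)
L₂ − L₁ = 2.3947 − 2.3934 = 1.30×10⁻³ m
α₁L₁ − α₂L₂ = 1.9×10⁻⁵×2.3934 − 12.7×10⁻⁶×2.3947 = 1.506191×10⁻⁵ m/K
ΔT = 1.30×10⁻³ / 1.506191×10⁻⁵ = 86.310 K
T = 15.3 + 86.310 = 101.610 °C

T = 101.6 °C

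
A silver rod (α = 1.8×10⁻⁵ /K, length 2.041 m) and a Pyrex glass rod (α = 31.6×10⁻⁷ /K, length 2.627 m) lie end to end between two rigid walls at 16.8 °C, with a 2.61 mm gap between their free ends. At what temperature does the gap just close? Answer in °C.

Gap closes when ΔL₁ + ΔL₂ = 2.61 mm = 2.61×10⁻³ m
(α₁L₁ + α₂L₂)ΔT = g
α₁L₁ + α₂L₂ = 1.8×10⁻⁵×2.041 + 31.6×10⁻⁷×2.627 = 4.503932×10⁻⁵ m/K
ΔT = 2.61×10⁻³ / 4.503932×10⁻⁵ = 57.949 K
T = 16.8 + 57.949 = 74.749 °C

T = 74.7 °C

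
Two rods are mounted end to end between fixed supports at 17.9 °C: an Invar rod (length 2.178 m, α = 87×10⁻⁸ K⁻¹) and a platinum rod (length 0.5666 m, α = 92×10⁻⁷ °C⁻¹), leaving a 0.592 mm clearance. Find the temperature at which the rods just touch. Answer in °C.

T = 101 °C

Gap closes when ΔL₁ + ΔL₂ = 0.592 mm = 5.92×10⁻⁴ m
(α₁L₁ + α₂L₂)ΔT = g
α₁L₁ + α₂L₂ = 87×10⁻⁸×2.178 + 92×10⁻⁷×0.5666 = 7.10758×10⁻⁶ m/K
ΔT = 5.92×10⁻⁴ / 7.10758×10⁻⁶ = 83.29 K
T = 17.9 + 83.29 = 101.19 °C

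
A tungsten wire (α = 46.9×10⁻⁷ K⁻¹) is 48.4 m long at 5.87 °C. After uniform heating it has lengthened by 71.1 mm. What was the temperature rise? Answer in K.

ΔT = 313 K

ΔL = αL₀ΔT ⇒ ΔT = ΔL / (αL₀)
ΔT = 71.1×10⁻³ m / (46.9×10⁻⁷ × 48.4 m) = 313.22 K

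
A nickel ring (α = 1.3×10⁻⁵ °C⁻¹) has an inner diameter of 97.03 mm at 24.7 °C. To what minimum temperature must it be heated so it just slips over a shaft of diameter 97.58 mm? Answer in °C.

Required Δd = 97.58 − 97.03 = 0.55 mm
Δd = αd₀ΔT ⇒ ΔT = Δd/(αd₀) = 0.55 / (1.3×10⁻⁵ × 97.03) = 436.03 K
T_min = 24.7 + 436.03 = 460.73 °C

T = 461 °C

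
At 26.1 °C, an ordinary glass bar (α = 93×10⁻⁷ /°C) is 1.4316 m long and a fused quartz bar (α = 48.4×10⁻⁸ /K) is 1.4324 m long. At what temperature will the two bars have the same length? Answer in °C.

T = 89.49 °C

L₁(1 + α₁ΔT) = L₂(1 + α₂ΔT) ⇒ ΔT = (L₂ − L₁)/(α₁L₁ − α₂L₂)
L₂ − L₁ = 1.4324 − 1.4316 = 8.00×10⁻⁴ m
α₁L₁ − α₂L₂ = 93×10⁻⁷×1.4316 − 48.4×10⁻⁸×1.4324 = 1.26205984×10⁻⁵ m/K
ΔT = 8.00×10⁻⁴ / 1.26205984×10⁻⁵ = 63.3884 K
T = 26.1 + 63.3884 = 89.4884 °C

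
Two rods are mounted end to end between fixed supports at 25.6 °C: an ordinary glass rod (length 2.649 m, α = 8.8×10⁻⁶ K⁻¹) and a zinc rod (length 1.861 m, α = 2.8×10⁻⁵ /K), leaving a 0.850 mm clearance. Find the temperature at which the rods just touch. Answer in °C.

Gap closes when ΔL₁ + ΔL₂ = 0.850 mm = 8.50×10⁻⁴ m
(α₁L₁ + α₂L₂)ΔT = g
α₁L₁ + α₂L₂ = 8.8×10⁻⁶×2.649 + 2.8×10⁻⁵×1.861 = 7.54192×10⁻⁵ m/K
ΔT = 8.50×10⁻⁴ / 7.54192×10⁻⁵ = 11.270 K
T = 25.6 + 11.270 = 36.870 °C

T = 36.9 °C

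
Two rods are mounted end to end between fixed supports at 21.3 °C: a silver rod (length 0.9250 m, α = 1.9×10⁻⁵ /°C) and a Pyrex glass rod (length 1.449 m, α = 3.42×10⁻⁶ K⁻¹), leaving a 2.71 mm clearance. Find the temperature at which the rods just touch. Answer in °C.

Gap closes when ΔL₁ + ΔL₂ = 2.71 mm = 2.71×10⁻³ m
(α₁L₁ + α₂L₂)ΔT = g
α₁L₁ + α₂L₂ = 1.9×10⁻⁵×0.9250 + 3.42×10⁻⁶×1.449 = 2.253058×10⁻⁵ m/K
ΔT = 2.71×10⁻³ / 2.253058×10⁻⁵ = 120.28 K
T = 21.3 + 120.28 = 141.58 °C

T = 142 °C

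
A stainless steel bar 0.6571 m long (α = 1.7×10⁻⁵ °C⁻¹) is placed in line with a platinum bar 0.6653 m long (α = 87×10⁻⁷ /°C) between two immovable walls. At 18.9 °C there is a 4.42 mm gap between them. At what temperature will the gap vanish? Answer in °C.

α₁L₁ = 1.11707×10⁻⁵ m/K, α₂L₂ = 5.78811×10⁻⁶ m/K → total 1.695881×10⁻⁵ m/K
ΔT = g/(α₁L₁+α₂L₂) = 4.42×10⁻³ / 1.695881×10⁻⁵ = 260.63 K
T = 18.9 + 260.63 = 279.53 °C

T = 280 °C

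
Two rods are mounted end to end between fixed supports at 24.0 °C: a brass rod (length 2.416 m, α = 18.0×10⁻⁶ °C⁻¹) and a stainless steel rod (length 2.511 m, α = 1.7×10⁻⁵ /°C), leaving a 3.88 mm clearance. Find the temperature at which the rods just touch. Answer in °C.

Gap closes when ΔL₁ + ΔL₂ = 3.88 mm = 3.88×10⁻³ m
(α₁L₁ + α₂L₂)ΔT = g
α₁L₁ + α₂L₂ = 18.0×10⁻⁶×2.416 + 1.7×10⁻⁵×2.511 = 8.6175×10⁻⁵ m/K
ΔT = 3.88×10⁻³ / 8.6175×10⁻⁵ = 45.025 K
T = 24.0 + 45.025 = 69.025 °C

T = 69.0 °C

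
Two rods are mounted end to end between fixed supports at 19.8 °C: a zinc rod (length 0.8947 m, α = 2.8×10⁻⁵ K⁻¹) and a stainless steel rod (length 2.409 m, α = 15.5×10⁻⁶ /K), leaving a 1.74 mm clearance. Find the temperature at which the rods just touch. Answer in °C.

T = 47.7 °C

Gap closes when ΔL₁ + ΔL₂ = 1.74 mm = 1.74×10⁻³ m
(α₁L₁ + α₂L₂)ΔT = g
α₁L₁ + α₂L₂ = 2.8×10⁻⁵×0.8947 + 15.5×10⁻⁶×2.409 = 6.23911×10⁻⁵ m/K
ΔT = 1.74×10⁻³ / 6.23911×10⁻⁵ = 27.889 K
T = 19.8 + 27.889 = 47.689 °C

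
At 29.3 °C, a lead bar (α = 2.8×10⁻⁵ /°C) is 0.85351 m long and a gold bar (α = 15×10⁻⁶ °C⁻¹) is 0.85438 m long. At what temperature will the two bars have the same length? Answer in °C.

T = 107.8 °C

L₁(1 + α₁ΔT) = L₂(1 + α₂ΔT) ⇒ ΔT = (L₂ − L₁)/(α₁L₁ − α₂L₂)
L₂ − L₁ = 0.85438 − 0.85351 = 8.70×10⁻⁴ m
α₁L₁ − α₂L₂ = 2.8×10⁻⁵×0.85351 − 15×10⁻⁶×0.85438 = 1.108258×10⁻⁵ m/K
ΔT = 8.70×10⁻⁴ / 1.108258×10⁻⁵ = 78.502 K
T = 29.3 + 78.502 = 107.802 °C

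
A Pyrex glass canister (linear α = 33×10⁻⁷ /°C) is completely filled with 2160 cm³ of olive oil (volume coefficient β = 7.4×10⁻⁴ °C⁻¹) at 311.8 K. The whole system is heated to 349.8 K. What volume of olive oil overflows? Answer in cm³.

The canister also expands: β_container ≈ 3α = 9.9×10⁻⁶ /K
Net overflow = V₀(β_liq − 3α_cont)ΔT
β − 3α = 7.40×10⁻⁴ − 9.9×10⁻⁶ = 7.301×10⁻⁴ /K; ΔT = 38.0 K
ΔV = 2160 × 7.301×10⁻⁴ × 38.0 = 59.9 cm³

59.9 cm³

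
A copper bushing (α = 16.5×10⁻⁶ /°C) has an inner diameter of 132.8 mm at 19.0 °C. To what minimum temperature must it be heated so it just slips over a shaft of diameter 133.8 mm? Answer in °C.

Required Δd = 133.8 − 132.8 = 1.0 mm
Δd = αd₀ΔT ⇒ ΔT = Δd/(αd₀) = 1.0 / (16.5×10⁻⁶ × 132.8) = 456.37 K
T_min = 19.0 + 456.37 = 475.37 °C

T = 475 °C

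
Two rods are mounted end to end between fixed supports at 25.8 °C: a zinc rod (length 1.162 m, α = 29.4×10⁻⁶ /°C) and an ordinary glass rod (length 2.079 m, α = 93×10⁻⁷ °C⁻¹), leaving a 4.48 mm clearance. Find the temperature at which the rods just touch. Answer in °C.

T = 110 °C

Gap closes when ΔL₁ + ΔL₂ = 4.48 mm = 4.48×10⁻³ m
(α₁L₁ + α₂L₂)ΔT = g
α₁L₁ + α₂L₂ = 29.4×10⁻⁶×1.162 + 93×10⁻⁷×2.079 = 5.34975×10⁻⁵ m/K
ΔT = 4.48×10⁻³ / 5.34975×10⁻⁵ = 83.74 K
T = 25.8 + 83.74 = 109.54 °C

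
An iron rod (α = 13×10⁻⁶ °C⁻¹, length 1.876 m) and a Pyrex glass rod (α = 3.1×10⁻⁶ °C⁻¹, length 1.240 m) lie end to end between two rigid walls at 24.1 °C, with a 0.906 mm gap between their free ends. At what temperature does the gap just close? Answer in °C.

T = 56.2 °C

α₁L₁ = 2.4388×10⁻⁵ m/K, α₂L₂ = 3.844×10⁻⁶ m/K → total 2.8232×10⁻⁵ m/K
ΔT = g/(α₁L₁+α₂L₂) = 9.06×10⁻⁴ / 2.8232×10⁻⁵ = 32.091 K
T = 24.1 + 32.091 = 56.191 °C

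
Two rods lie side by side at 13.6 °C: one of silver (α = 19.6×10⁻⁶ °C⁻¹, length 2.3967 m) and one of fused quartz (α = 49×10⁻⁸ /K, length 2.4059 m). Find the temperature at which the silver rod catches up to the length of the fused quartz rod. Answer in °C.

T = 214.5 °C

Equal length when α₁L₁ΔT − α₂L₂ΔT = L₂ − L₁ = 9.20×10⁻³ m
α₁L₁ = 4.697532×10⁻⁵, α₂L₂ = 1.178891×10⁻⁶ → Δ(αL) = 4.5796429×10⁻⁵ m/K
ΔT = 9.20×10⁻³ / 4.5796429×10⁻⁵ = 200.889 K, so T = 13.6 + 200.889 = 214.489 °C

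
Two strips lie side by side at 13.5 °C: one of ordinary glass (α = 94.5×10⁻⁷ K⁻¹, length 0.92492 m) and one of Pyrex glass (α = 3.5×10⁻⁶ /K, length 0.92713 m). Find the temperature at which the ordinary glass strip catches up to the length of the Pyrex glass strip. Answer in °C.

T = 415.6 °C

L₁(1 + α₁ΔT) = L₂(1 + α₂ΔT) ⇒ ΔT = (L₂ − L₁)/(α₁L₁ − α₂L₂)
L₂ − L₁ = 0.92713 − 0.92492 = 2.21×10⁻³ m
α₁L₁ − α₂L₂ = 94.5×10⁻⁷×0.92492 − 3.5×10⁻⁶×0.92713 = 5.495539×10⁻⁶ m/K
ΔT = 2.21×10⁻³ / 5.495539×10⁻⁶ = 402.144 K
T = 13.5 + 402.144 = 415.644 °C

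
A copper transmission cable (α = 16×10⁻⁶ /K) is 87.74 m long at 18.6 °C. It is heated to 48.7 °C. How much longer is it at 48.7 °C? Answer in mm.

|ΔT| = |48.7 − 18.6| = 30.1 K
ΔL = αL₀ΔT = (16×10⁻⁶)(87.74)(30.1) = 4.23×10⁻² m

ΔL = 42.3 mm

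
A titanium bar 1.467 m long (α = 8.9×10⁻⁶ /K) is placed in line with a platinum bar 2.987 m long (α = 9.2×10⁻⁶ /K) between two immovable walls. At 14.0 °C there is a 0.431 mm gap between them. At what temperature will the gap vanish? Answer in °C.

α₁L₁ = 1.30563×10⁻⁵ m/K, α₂L₂ = 2.74804×10⁻⁵ m/K → total 4.05367×10⁻⁵ m/K
ΔT = g/(α₁L₁+α₂L₂) = 4.31×10⁻⁴ / 4.05367×10⁻⁵ = 10.632 K
T = 14.0 + 10.632 = 24.632 °C

T = 24.6 °C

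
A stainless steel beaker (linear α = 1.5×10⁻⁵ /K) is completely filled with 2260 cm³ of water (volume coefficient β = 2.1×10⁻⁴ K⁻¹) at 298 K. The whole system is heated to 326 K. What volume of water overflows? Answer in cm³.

10.4 cm³

The beaker also expands: β_container ≈ 3α = 4.5×10⁻⁵ /K
Net overflow = V₀(β_liq − 3α_cont)ΔT
β − 3α = 2.10×10⁻⁴ − 4.5×10⁻⁵ = 1.65×10⁻⁴ /K; ΔT = 28 K
ΔV = 2260 × 1.65×10⁻⁴ × 28 = 10.4 cm³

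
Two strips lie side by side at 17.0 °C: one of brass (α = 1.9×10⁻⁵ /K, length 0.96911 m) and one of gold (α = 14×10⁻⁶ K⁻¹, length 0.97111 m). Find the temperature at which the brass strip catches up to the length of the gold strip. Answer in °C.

T = 432.1 °C

L₁(1 + α₁ΔT) = L₂(1 + α₂ΔT) ⇒ ΔT = (L₂ − L₁)/(α₁L₁ − α₂L₂)
L₂ − L₁ = 0.97111 − 0.96911 = 2.00×10⁻³ m
α₁L₁ − α₂L₂ = 1.9×10⁻⁵×0.96911 − 14×10⁻⁶×0.97111 = 4.81755×10⁻⁶ m/K
ΔT = 2.00×10⁻³ / 4.81755×10⁻⁶ = 415.149 K
T = 17.0 + 415.149 = 432.149 °C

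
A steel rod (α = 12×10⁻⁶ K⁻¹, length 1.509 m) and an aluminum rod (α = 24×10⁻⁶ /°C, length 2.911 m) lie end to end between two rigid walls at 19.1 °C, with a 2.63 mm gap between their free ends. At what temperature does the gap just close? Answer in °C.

Gap closes when ΔL₁ + ΔL₂ = 2.63 mm = 2.63×10⁻³ m
(α₁L₁ + α₂L₂)ΔT = g
α₁L₁ + α₂L₂ = 12×10⁻⁶×1.509 + 24×10⁻⁶×2.911 = 8.7972×10⁻⁵ m/K
ΔT = 2.63×10⁻³ / 8.7972×10⁻⁵ = 29.896 K
T = 19.1 + 29.896 = 48.996 °C

T = 49.0 °C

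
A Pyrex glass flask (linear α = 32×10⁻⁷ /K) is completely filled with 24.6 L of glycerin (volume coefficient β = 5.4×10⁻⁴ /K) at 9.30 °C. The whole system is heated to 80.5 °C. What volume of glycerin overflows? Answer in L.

The flask also expands: β_container ≈ 3α = 9.6×10⁻⁶ /K
Net overflow = V₀(β_liq − 3α_cont)ΔT
β − 3α = 5.40×10⁻⁴ − 9.6×10⁻⁶ = 5.304×10⁻⁴ /K; ΔT = 71.20 K
ΔV = 24.6 × 5.304×10⁻⁴ × 71.20 = 0.929 L

0.929 L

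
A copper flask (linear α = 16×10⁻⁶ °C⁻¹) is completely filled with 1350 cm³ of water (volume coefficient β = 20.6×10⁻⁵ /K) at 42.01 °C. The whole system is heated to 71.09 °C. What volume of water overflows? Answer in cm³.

The flask also expands: β_container ≈ 3α = 4.8×10⁻⁵ /K
Net overflow = V₀(β_liq − 3α_cont)ΔT
β − 3α = 2.06×10⁻⁴ − 4.8×10⁻⁵ = 1.58×10⁻⁴ /K; ΔT = 29.08 K
ΔV = 1350 × 1.58×10⁻⁴ × 29.08 = 6.20 cm³

6.20 cm³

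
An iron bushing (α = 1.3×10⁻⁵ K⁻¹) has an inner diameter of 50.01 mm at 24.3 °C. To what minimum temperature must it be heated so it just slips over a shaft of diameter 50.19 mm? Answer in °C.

T = 301 °C

Required Δd = 50.19 − 50.01 = 0.18 mm
Δd = αd₀ΔT ⇒ ΔT = Δd/(αd₀) = 0.18 / (1.3×10⁻⁵ × 50.01) = 276.87 K
T_min = 24.3 + 276.87 = 301.17 °C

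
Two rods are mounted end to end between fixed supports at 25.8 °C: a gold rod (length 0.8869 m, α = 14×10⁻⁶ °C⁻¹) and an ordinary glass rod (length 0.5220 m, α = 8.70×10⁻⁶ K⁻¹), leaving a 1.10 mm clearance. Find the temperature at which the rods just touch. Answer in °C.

Gap closes when ΔL₁ + ΔL₂ = 1.10 mm = 1.10×10⁻³ m
(α₁L₁ + α₂L₂)ΔT = g
α₁L₁ + α₂L₂ = 14×10⁻⁶×0.8869 + 8.70×10⁻⁶×0.5220 = 1.6958×10⁻⁵ m/K
ΔT = 1.10×10⁻³ / 1.6958×10⁻⁵ = 64.866 K
T = 25.8 + 64.866 = 90.666 °C

T = 90.7 °C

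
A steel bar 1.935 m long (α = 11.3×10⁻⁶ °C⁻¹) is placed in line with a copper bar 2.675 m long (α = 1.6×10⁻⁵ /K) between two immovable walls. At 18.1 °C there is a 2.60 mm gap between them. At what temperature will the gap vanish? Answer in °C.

T = 58.3 °C

α₁L₁ = 2.18655×10⁻⁵ m/K, α₂L₂ = 4.280×10⁻⁵ m/K → total 6.46655×10⁻⁵ m/K
ΔT = g/(α₁L₁+α₂L₂) = 2.60×10⁻³ / 6.46655×10⁻⁵ = 40.207 K
T = 18.1 + 40.207 = 58.307 °C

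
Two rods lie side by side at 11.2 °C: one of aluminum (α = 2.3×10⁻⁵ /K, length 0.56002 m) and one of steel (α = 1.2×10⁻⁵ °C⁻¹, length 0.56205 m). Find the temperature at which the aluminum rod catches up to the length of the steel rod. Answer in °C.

T = 342.0 °C

L₁(1 + α₁ΔT) = L₂(1 + α₂ΔT) ⇒ ΔT = (L₂ − L₁)/(α₁L₁ − α₂L₂)
L₂ − L₁ = 0.56205 − 0.56002 = 2.03×10⁻³ m
α₁L₁ − α₂L₂ = 2.3×10⁻⁵×0.56002 − 1.2×10⁻⁵×0.56205 = 6.13586×10⁻⁶ m/K
ΔT = 2.03×10⁻³ / 6.13586×10⁻⁶ = 330.842 K
T = 11.2 + 330.842 = 342.042 °C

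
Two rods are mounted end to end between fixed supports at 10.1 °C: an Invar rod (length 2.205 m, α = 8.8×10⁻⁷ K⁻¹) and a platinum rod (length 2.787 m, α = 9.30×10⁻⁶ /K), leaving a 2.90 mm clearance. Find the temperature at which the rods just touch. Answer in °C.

T = 114 °C

α₁L₁ = 1.9404×10⁻⁶ m/K, α₂L₂ = 2.59191×10⁻⁵ m/K → total 2.78595×10⁻⁵ m/K
ΔT = g/(α₁L₁+α₂L₂) = 2.90×10⁻³ / 2.78595×10⁻⁵ = 104.09 K
T = 10.1 + 104.09 = 114.19 °C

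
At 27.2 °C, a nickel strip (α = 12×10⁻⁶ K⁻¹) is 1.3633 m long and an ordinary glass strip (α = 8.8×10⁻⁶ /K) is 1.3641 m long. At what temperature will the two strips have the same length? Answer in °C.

Equal length when α₁L₁ΔT − α₂L₂ΔT = L₂ − L₁ = 8.00×10⁻⁴ m
α₁L₁ = 1.63596×10⁻⁵, α₂L₂ = 1.200408×10⁻⁵ → Δ(αL) = 4.35552×10⁻⁶ m/K
ΔT = 8.00×10⁻⁴ / 4.35552×10⁻⁶ = 183.675 K, so T = 27.2 + 183.675 = 210.875 °C

T = 210.9 °C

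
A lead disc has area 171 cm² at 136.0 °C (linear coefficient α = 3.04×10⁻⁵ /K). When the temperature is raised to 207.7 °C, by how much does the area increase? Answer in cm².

ΔA = 0.745 cm²

Area coefficient ≈ 2α; |ΔT| = 71.7 K
ΔA = 2αA₀ΔT = 2(3.04×10⁻⁵)(171)(71.7) = 0.745 cm²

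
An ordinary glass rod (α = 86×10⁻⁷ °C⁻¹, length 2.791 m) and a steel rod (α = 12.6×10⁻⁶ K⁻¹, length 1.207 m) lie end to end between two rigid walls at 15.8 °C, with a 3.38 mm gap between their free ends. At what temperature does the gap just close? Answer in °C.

Gap closes when ΔL₁ + ΔL₂ = 3.38 mm = 3.38×10⁻³ m
(α₁L₁ + α₂L₂)ΔT = g
α₁L₁ + α₂L₂ = 86×10⁻⁷×2.791 + 12.6×10⁻⁶×1.207 = 3.92108×10⁻⁵ m/K
ΔT = 3.38×10⁻³ / 3.92108×10⁻⁵ = 86.20 K
T = 15.8 + 86.20 = 102.00 °C

T = 102 °C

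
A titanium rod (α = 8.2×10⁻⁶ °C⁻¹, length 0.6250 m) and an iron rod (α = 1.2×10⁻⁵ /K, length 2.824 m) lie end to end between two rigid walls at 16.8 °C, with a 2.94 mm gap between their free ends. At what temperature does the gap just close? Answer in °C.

T = 92.2 °C

Gap closes when ΔL₁ + ΔL₂ = 2.94 mm = 2.94×10⁻³ m
(α₁L₁ + α₂L₂)ΔT = g
α₁L₁ + α₂L₂ = 8.2×10⁻⁶×0.6250 + 1.2×10⁻⁵×2.824 = 3.9013×10⁻⁵ m/K
ΔT = 2.94×10⁻³ / 3.9013×10⁻⁵ = 75.359 K
T = 16.8 + 75.359 = 92.159 °C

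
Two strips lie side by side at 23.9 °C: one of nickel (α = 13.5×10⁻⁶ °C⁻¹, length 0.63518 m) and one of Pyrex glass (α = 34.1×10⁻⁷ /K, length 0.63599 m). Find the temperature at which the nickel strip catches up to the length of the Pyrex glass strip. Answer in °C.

L₁(1 + α₁ΔT) = L₂(1 + α₂ΔT) ⇒ ΔT = (L₂ − L₁)/(α₁L₁ − α₂L₂)
L₂ − L₁ = 0.63599 − 0.63518 = 8.10×10⁻⁴ m
α₁L₁ − α₂L₂ = 13.5×10⁻⁶×0.63518 − 34.1×10⁻⁷×0.63599 = 6.4062041×10⁻⁶ m/K
ΔT = 8.10×10⁻⁴ / 6.4062041×10⁻⁶ = 126.440 K
T = 23.9 + 126.440 = 150.340 °C

T = 150.3 °C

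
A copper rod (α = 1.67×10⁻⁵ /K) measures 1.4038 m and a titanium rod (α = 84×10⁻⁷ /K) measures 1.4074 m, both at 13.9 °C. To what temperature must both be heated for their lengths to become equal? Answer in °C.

Equal length when α₁L₁ΔT − α₂L₂ΔT = L₂ − L₁ = 3.60×10⁻³ m
α₁L₁ = 2.344346×10⁻⁵, α₂L₂ = 1.182216×10⁻⁵ → Δ(αL) = 1.16213×10⁻⁵ m/K
ΔT = 3.60×10⁻³ / 1.16213×10⁻⁵ = 309.776 K, so T = 13.9 + 309.776 = 323.676 °C

T = 323.7 °C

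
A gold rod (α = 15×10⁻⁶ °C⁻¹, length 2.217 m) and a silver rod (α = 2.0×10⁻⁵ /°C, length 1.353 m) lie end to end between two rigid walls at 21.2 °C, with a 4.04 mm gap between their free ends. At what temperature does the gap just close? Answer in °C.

Gap closes when ΔL₁ + ΔL₂ = 4.04 mm = 4.04×10⁻³ m
(α₁L₁ + α₂L₂)ΔT = g
α₁L₁ + α₂L₂ = 15×10⁻⁶×2.217 + 2.0×10⁻⁵×1.353 = 6.0315×10⁻⁵ m/K
ΔT = 4.04×10⁻³ / 6.0315×10⁻⁵ = 66.982 K
T = 21.2 + 66.982 = 88.182 °C

T = 88.2 °C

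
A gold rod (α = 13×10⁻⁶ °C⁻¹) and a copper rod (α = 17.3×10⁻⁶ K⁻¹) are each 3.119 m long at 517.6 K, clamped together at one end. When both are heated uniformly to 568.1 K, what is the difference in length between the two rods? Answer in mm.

ΔT = 50.5 K
gold: ΔL = 13×10⁻⁶ × 3.119 m × 50.5 = 2.0476×10⁻³ m = 2.0476 mm
copper: ΔL = 17.3×10⁻⁶ × 3.119 m × 50.5 = 2.7249×10⁻³ m = 2.7249 mm
difference = 2.7249 − 2.0476 = 0.6773 mm

0.677 mm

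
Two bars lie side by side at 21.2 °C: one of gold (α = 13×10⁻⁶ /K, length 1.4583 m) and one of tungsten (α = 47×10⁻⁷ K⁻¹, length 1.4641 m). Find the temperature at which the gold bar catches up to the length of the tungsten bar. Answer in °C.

T = 501.5 °C

L₁(1 + α₁ΔT) = L₂(1 + α₂ΔT) ⇒ ΔT = (L₂ − L₁)/(α₁L₁ − α₂L₂)
L₂ − L₁ = 1.4641 − 1.4583 = 5.80×10⁻³ m
α₁L₁ − α₂L₂ = 13×10⁻⁶×1.4583 − 47×10⁻⁷×1.4641 = 1.207663×10⁻⁵ m/K
ΔT = 5.80×10⁻³ / 1.207663×10⁻⁵ = 480.266 K
T = 21.2 + 480.266 = 501.466 °C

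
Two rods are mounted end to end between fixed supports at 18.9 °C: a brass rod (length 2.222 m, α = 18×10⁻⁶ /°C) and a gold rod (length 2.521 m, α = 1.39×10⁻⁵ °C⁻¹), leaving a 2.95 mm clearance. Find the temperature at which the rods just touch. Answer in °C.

T = 58.2 °C

Gap closes when ΔL₁ + ΔL₂ = 2.95 mm = 2.95×10⁻³ m
(α₁L₁ + α₂L₂)ΔT = g
α₁L₁ + α₂L₂ = 18×10⁻⁶×2.222 + 1.39×10⁻⁵×2.521 = 7.50379×10⁻⁵ m/K
ΔT = 2.95×10⁻³ / 7.50379×10⁻⁵ = 39.313 K
T = 18.9 + 39.313 = 58.213 °C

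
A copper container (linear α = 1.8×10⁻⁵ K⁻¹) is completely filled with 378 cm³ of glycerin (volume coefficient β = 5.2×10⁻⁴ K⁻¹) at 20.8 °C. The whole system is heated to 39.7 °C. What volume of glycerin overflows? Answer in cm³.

3.33 cm³

The container also expands: β_container ≈ 3α = 5.4×10⁻⁵ /K
Net overflow = V₀(β_liq − 3α_cont)ΔT
β − 3α = 5.20×10⁻⁴ − 5.4×10⁻⁵ = 4.66×10⁻⁴ /K; ΔT = 18.9 K
ΔV = 378 × 4.66×10⁻⁴ × 18.9 = 3.33 cm³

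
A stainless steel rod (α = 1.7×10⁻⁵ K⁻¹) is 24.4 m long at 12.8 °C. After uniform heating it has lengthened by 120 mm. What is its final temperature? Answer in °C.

ΔL = αL₀ΔT ⇒ ΔT = ΔL / (αL₀)
ΔT = 120×10⁻³ m / (1.7×10⁻⁵ × 24.4 m) = 289.30 K
T = 12.8 + 289.30 = 302.10 °C

T = 302 °C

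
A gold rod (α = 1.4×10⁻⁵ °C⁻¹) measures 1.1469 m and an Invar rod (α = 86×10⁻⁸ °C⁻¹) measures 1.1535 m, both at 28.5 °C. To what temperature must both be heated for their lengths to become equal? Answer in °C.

T = 466.6 °C

Equal length when α₁L₁ΔT − α₂L₂ΔT = L₂ − L₁ = 6.60×10⁻³ m
α₁L₁ = 1.60566×10⁻⁵, α₂L₂ = 9.9201×10⁻⁷ → Δ(αL) = 1.506459×10⁻⁵ m/K
ΔT = 6.60×10⁻³ / 1.506459×10⁻⁵ = 438.113 K, so T = 28.5 + 438.113 = 466.613 °C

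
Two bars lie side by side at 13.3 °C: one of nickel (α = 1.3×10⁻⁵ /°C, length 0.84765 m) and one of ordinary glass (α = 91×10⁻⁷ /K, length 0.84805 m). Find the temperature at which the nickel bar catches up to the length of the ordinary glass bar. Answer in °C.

L₁(1 + α₁ΔT) = L₂(1 + α₂ΔT) ⇒ ΔT = (L₂ − L₁)/(α₁L₁ − α₂L₂)
L₂ − L₁ = 0.84805 − 0.84765 = 4.00×10⁻⁴ m
α₁L₁ − α₂L₂ = 1.3×10⁻⁵×0.84765 − 91×10⁻⁷×0.84805 = 3.302195×10⁻⁶ m/K
ΔT = 4.00×10⁻⁴ / 3.302195×10⁻⁶ = 121.132 K
T = 13.3 + 121.132 = 134.432 °C

T = 134.4 °C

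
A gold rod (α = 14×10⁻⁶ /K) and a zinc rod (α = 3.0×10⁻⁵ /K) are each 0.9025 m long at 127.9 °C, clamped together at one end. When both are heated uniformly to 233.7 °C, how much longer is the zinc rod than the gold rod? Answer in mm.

ΔT = 105.8 K
gold: ΔL = 14×10⁻⁶ × 0.9025 m × 105.8 = 1.3368×10⁻³ m = 1.3368 mm
zinc: ΔL = 3.0×10⁻⁵ × 0.9025 m × 105.8 = 2.8645×10⁻³ m = 2.8645 mm
difference = 2.8645 − 1.3368 = 1.5277 mm

1.53 mm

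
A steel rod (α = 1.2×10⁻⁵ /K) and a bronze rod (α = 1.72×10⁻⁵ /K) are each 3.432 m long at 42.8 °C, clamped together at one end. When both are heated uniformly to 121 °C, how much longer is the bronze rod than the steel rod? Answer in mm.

ΔT = 78.2 K
steel: ΔL = 1.2×10⁻⁵ × 3.432 m × 78.2 = 3.2206×10⁻³ m = 3.2206 mm
bronze: ΔL = 1.72×10⁻⁵ × 3.432 m × 78.2 = 4.6162×10⁻³ m = 4.6162 mm
difference = 4.6162 − 3.2206 = 1.3956 mm

1.40 mm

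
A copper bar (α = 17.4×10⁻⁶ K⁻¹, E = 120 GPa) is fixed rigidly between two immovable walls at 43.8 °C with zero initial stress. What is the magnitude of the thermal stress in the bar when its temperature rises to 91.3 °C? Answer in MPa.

σ = 99.2 MPa

Fully constrained: the free strain ε = αΔT is blocked, so σ = Eε = EαΔT.
|ΔT| = 47.5 K
σ = 120×10⁹ × 17.4×10⁻⁶ × 47.5 = 9.92×10⁷ Pa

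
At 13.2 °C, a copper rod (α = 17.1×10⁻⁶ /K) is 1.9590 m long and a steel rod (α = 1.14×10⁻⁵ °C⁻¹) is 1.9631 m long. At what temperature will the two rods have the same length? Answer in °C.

T = 381.9 °C

L₁(1 + α₁ΔT) = L₂(1 + α₂ΔT) ⇒ ΔT = (L₂ − L₁)/(α₁L₁ − α₂L₂)
L₂ − L₁ = 1.9631 − 1.9590 = 4.10×10⁻³ m
α₁L₁ − α₂L₂ = 17.1×10⁻⁶×1.9590 − 1.14×10⁻⁵×1.9631 = 1.111956×10⁻⁵ m/K
ΔT = 4.10×10⁻³ / 1.111956×10⁻⁵ = 368.720 K
T = 13.2 + 368.720 = 381.920 °C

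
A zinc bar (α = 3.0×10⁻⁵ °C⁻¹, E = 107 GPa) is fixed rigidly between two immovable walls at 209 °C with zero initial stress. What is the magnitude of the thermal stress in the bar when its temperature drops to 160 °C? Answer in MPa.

Fully constrained: the free strain ε = αΔT is blocked, so σ = Eε = EαΔT.
|ΔT| = 49 K
σ = 107×10⁹ × 3.0×10⁻⁵ × 49 = 1.57×10⁸ Pa

σ = 157 MPa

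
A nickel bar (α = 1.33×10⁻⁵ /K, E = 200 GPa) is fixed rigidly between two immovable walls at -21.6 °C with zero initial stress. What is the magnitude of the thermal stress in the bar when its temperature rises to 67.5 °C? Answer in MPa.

σ = 237 MPa

Fully constrained: the free strain ε = αΔT is blocked, so σ = Eε = EαΔT.
|ΔT| = 89.1 K
σ = 200×10⁹ × 1.33×10⁻⁵ × 89.1 = 2.37×10⁸ Pa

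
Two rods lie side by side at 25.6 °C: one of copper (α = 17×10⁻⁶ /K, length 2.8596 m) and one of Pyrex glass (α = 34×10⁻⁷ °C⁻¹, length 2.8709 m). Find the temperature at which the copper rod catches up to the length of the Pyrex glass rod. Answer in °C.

Equal length when α₁L₁ΔT − α₂L₂ΔT = L₂ − L₁ = 1.13×10⁻² m
α₁L₁ = 4.86132×10⁻⁵, α₂L₂ = 9.76106×10⁻⁶ → Δ(αL) = 3.885214×10⁻⁵ m/K
ΔT = 1.13×10⁻² / 3.885214×10⁻⁵ = 290.846 K, so T = 25.6 + 290.846 = 316.446 °C

T = 316.4 °C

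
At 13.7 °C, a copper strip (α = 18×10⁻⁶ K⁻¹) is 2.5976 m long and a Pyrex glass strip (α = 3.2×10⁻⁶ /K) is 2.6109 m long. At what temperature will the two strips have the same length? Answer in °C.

L₁(1 + α₁ΔT) = L₂(1 + α₂ΔT) ⇒ ΔT = (L₂ − L₁)/(α₁L₁ − α₂L₂)
L₂ − L₁ = 2.6109 − 2.5976 = 1.33×10⁻² m
α₁L₁ − α₂L₂ = 18×10⁻⁶×2.5976 − 3.2×10⁻⁶×2.6109 = 3.840192×10⁻⁵ m/K
ΔT = 1.33×10⁻² / 3.840192×10⁻⁵ = 346.337 K
T = 13.7 + 346.337 = 360.037 °C

T = 360.0 °C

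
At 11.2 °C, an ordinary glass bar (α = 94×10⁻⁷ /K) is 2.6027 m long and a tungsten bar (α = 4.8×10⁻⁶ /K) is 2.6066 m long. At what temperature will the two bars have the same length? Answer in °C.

L₁(1 + α₁ΔT) = L₂(1 + α₂ΔT) ⇒ ΔT = (L₂ − L₁)/(α₁L₁ − α₂L₂)
L₂ − L₁ = 2.6066 − 2.6027 = 3.90×10⁻³ m
α₁L₁ − α₂L₂ = 94×10⁻⁷×2.6027 − 4.8×10⁻⁶×2.6066 = 1.19537×10⁻⁵ m/K
ΔT = 3.90×10⁻³ / 1.19537×10⁻⁵ = 326.259 K
T = 11.2 + 326.259 = 337.459 °C

T = 337.5 °C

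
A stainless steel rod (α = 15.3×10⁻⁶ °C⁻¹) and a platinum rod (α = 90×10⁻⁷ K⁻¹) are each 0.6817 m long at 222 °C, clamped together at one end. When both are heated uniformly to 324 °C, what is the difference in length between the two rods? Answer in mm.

0.438 mm

ΔT = 102 K
stainless steel: ΔL = 15.3×10⁻⁶ × 0.6817 m × 102 = 1.0639×10⁻³ m = 1.0639 mm
platinum: ΔL = 90×10⁻⁷ × 0.6817 m × 102 = 6.2580×10⁻⁴ m = 0.62580 mm
difference = 1.0639 − 0.62580 = 0.4381 mm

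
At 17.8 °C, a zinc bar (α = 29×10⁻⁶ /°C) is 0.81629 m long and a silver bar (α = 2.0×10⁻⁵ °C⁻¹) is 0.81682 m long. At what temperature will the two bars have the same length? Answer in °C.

L₁(1 + α₁ΔT) = L₂(1 + α₂ΔT) ⇒ ΔT = (L₂ − L₁)/(α₁L₁ − α₂L₂)
L₂ − L₁ = 0.81682 − 0.81629 = 5.30×10⁻⁴ m
α₁L₁ − α₂L₂ = 29×10⁻⁶×0.81629 − 2.0×10⁻⁵×0.81682 = 7.33601×10⁻⁶ m/K
ΔT = 5.30×10⁻⁴ / 7.33601×10⁻⁶ = 72.2464 K
T = 17.8 + 72.2464 = 90.0464 °C

T = 90.05 °C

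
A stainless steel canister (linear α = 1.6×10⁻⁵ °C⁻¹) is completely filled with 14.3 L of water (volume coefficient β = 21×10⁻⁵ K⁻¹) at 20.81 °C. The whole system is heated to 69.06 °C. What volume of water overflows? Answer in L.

0.112 L

The canister also expands: β_container ≈ 3α = 4.8×10⁻⁵ /K
Net overflow = V₀(β_liq − 3α_cont)ΔT
β − 3α = 2.10×10⁻⁴ − 4.8×10⁻⁵ = 1.62×10⁻⁴ /K; ΔT = 48.25 K
ΔV = 14.3 × 1.62×10⁻⁴ × 48.25 = 0.112 L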